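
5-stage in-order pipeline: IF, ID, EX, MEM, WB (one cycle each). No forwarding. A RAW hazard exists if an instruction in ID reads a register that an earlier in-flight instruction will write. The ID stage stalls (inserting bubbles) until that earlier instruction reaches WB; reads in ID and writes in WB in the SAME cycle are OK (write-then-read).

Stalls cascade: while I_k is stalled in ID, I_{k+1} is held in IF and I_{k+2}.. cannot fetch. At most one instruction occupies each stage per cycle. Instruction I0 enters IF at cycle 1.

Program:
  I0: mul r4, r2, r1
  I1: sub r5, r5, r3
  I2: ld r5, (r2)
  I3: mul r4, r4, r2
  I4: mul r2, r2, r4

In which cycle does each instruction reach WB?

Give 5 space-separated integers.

Answer: 5 6 7 8 11

Derivation:
I0 mul r4 <- r2,r1: IF@1 ID@2 stall=0 (-) EX@3 MEM@4 WB@5
I1 sub r5 <- r5,r3: IF@2 ID@3 stall=0 (-) EX@4 MEM@5 WB@6
I2 ld r5 <- r2: IF@3 ID@4 stall=0 (-) EX@5 MEM@6 WB@7
I3 mul r4 <- r4,r2: IF@4 ID@5 stall=0 (-) EX@6 MEM@7 WB@8
I4 mul r2 <- r2,r4: IF@5 ID@6 stall=2 (RAW on I3.r4 (WB@8)) EX@9 MEM@10 WB@11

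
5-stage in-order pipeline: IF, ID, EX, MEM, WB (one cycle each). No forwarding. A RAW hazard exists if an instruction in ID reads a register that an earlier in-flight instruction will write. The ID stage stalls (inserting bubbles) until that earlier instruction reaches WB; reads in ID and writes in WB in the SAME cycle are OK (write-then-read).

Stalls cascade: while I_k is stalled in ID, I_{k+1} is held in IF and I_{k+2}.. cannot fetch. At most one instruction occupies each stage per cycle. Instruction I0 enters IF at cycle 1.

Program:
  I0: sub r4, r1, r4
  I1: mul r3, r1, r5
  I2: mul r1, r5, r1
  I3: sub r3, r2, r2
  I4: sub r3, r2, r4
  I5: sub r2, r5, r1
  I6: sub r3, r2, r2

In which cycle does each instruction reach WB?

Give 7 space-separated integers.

I0 sub r4 <- r1,r4: IF@1 ID@2 stall=0 (-) EX@3 MEM@4 WB@5
I1 mul r3 <- r1,r5: IF@2 ID@3 stall=0 (-) EX@4 MEM@5 WB@6
I2 mul r1 <- r5,r1: IF@3 ID@4 stall=0 (-) EX@5 MEM@6 WB@7
I3 sub r3 <- r2,r2: IF@4 ID@5 stall=0 (-) EX@6 MEM@7 WB@8
I4 sub r3 <- r2,r4: IF@5 ID@6 stall=0 (-) EX@7 MEM@8 WB@9
I5 sub r2 <- r5,r1: IF@6 ID@7 stall=0 (-) EX@8 MEM@9 WB@10
I6 sub r3 <- r2,r2: IF@7 ID@8 stall=2 (RAW on I5.r2 (WB@10)) EX@11 MEM@12 WB@13

Answer: 5 6 7 8 9 10 13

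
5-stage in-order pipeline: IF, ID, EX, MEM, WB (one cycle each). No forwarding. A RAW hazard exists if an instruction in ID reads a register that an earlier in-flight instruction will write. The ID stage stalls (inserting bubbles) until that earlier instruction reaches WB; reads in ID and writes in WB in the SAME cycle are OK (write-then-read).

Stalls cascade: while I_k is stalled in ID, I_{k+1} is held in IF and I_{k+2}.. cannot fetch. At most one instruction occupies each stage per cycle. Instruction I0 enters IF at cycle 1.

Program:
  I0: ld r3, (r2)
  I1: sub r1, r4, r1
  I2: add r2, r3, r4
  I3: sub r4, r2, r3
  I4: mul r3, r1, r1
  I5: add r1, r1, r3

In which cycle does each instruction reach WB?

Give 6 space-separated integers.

I0 ld r3 <- r2: IF@1 ID@2 stall=0 (-) EX@3 MEM@4 WB@5
I1 sub r1 <- r4,r1: IF@2 ID@3 stall=0 (-) EX@4 MEM@5 WB@6
I2 add r2 <- r3,r4: IF@3 ID@4 stall=1 (RAW on I0.r3 (WB@5)) EX@6 MEM@7 WB@8
I3 sub r4 <- r2,r3: IF@4 ID@6 stall=2 (RAW on I2.r2 (WB@8)) EX@9 MEM@10 WB@11
I4 mul r3 <- r1,r1: IF@6 ID@9 stall=0 (-) EX@10 MEM@11 WB@12
I5 add r1 <- r1,r3: IF@9 ID@10 stall=2 (RAW on I4.r3 (WB@12)) EX@13 MEM@14 WB@15

Answer: 5 6 8 11 12 15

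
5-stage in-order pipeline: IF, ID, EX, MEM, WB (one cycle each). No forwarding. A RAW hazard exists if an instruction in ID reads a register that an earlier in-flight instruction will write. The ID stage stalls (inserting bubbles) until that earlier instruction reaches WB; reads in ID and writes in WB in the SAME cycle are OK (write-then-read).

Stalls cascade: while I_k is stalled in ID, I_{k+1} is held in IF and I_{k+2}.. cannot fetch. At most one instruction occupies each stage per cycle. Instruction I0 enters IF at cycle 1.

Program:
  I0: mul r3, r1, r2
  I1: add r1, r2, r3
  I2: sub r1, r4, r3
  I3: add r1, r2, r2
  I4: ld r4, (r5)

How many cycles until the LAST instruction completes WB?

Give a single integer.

I0 mul r3 <- r1,r2: IF@1 ID@2 stall=0 (-) EX@3 MEM@4 WB@5
I1 add r1 <- r2,r3: IF@2 ID@3 stall=2 (RAW on I0.r3 (WB@5)) EX@6 MEM@7 WB@8
I2 sub r1 <- r4,r3: IF@3 ID@6 stall=0 (-) EX@7 MEM@8 WB@9
I3 add r1 <- r2,r2: IF@6 ID@7 stall=0 (-) EX@8 MEM@9 WB@10
I4 ld r4 <- r5: IF@7 ID@8 stall=0 (-) EX@9 MEM@10 WB@11

Answer: 11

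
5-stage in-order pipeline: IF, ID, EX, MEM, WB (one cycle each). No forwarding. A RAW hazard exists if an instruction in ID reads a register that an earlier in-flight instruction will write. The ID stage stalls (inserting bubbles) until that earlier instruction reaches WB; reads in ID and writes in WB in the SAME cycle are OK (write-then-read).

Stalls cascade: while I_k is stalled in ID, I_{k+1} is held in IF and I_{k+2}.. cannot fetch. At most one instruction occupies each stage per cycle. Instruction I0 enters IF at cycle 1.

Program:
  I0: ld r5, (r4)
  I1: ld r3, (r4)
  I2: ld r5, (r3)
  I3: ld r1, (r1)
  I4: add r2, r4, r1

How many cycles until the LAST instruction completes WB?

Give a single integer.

I0 ld r5 <- r4: IF@1 ID@2 stall=0 (-) EX@3 MEM@4 WB@5
I1 ld r3 <- r4: IF@2 ID@3 stall=0 (-) EX@4 MEM@5 WB@6
I2 ld r5 <- r3: IF@3 ID@4 stall=2 (RAW on I1.r3 (WB@6)) EX@7 MEM@8 WB@9
I3 ld r1 <- r1: IF@4 ID@7 stall=0 (-) EX@8 MEM@9 WB@10
I4 add r2 <- r4,r1: IF@7 ID@8 stall=2 (RAW on I3.r1 (WB@10)) EX@11 MEM@12 WB@13

Answer: 13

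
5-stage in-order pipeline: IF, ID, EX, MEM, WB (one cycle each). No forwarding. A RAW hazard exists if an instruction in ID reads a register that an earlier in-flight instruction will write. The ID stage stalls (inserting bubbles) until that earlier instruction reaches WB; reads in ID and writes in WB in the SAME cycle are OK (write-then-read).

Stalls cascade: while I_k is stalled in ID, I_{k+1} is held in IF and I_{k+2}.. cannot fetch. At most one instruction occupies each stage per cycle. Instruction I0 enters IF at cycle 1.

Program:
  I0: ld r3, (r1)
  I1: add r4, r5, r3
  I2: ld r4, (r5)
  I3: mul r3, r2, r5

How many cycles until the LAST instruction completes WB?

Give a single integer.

I0 ld r3 <- r1: IF@1 ID@2 stall=0 (-) EX@3 MEM@4 WB@5
I1 add r4 <- r5,r3: IF@2 ID@3 stall=2 (RAW on I0.r3 (WB@5)) EX@6 MEM@7 WB@8
I2 ld r4 <- r5: IF@3 ID@6 stall=0 (-) EX@7 MEM@8 WB@9
I3 mul r3 <- r2,r5: IF@6 ID@7 stall=0 (-) EX@8 MEM@9 WB@10

Answer: 10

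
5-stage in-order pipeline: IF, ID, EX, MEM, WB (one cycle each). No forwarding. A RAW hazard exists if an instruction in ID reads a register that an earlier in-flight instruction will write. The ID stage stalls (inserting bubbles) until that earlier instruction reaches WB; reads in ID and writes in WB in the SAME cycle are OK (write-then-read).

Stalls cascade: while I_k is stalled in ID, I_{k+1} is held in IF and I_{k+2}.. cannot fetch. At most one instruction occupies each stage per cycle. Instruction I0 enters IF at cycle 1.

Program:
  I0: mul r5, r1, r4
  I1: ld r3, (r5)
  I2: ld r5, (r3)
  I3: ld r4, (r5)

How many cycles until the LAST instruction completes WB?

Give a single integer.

Answer: 14

Derivation:
I0 mul r5 <- r1,r4: IF@1 ID@2 stall=0 (-) EX@3 MEM@4 WB@5
I1 ld r3 <- r5: IF@2 ID@3 stall=2 (RAW on I0.r5 (WB@5)) EX@6 MEM@7 WB@8
I2 ld r5 <- r3: IF@3 ID@6 stall=2 (RAW on I1.r3 (WB@8)) EX@9 MEM@10 WB@11
I3 ld r4 <- r5: IF@6 ID@9 stall=2 (RAW on I2.r5 (WB@11)) EX@12 MEM@13 WB@14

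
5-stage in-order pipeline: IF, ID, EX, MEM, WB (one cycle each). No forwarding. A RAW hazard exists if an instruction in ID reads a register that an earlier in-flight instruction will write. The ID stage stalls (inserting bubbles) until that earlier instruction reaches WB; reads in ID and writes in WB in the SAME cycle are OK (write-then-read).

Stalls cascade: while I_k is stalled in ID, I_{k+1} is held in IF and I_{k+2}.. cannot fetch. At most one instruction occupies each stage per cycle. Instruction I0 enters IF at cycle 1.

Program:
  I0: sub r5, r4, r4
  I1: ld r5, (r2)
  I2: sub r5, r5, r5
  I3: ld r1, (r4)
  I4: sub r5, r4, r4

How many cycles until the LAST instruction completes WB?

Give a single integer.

I0 sub r5 <- r4,r4: IF@1 ID@2 stall=0 (-) EX@3 MEM@4 WB@5
I1 ld r5 <- r2: IF@2 ID@3 stall=0 (-) EX@4 MEM@5 WB@6
I2 sub r5 <- r5,r5: IF@3 ID@4 stall=2 (RAW on I1.r5 (WB@6)) EX@7 MEM@8 WB@9
I3 ld r1 <- r4: IF@4 ID@7 stall=0 (-) EX@8 MEM@9 WB@10
I4 sub r5 <- r4,r4: IF@7 ID@8 stall=0 (-) EX@9 MEM@10 WB@11

Answer: 11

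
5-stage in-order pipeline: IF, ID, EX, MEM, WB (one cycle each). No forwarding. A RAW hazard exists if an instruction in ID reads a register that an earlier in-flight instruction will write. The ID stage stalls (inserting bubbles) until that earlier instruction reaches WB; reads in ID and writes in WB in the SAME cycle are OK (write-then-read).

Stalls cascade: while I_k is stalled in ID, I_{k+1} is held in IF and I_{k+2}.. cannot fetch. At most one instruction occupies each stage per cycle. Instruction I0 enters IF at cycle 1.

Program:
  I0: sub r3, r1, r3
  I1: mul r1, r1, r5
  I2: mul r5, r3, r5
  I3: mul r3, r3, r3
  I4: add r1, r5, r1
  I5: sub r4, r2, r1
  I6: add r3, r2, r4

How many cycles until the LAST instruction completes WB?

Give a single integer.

Answer: 17

Derivation:
I0 sub r3 <- r1,r3: IF@1 ID@2 stall=0 (-) EX@3 MEM@4 WB@5
I1 mul r1 <- r1,r5: IF@2 ID@3 stall=0 (-) EX@4 MEM@5 WB@6
I2 mul r5 <- r3,r5: IF@3 ID@4 stall=1 (RAW on I0.r3 (WB@5)) EX@6 MEM@7 WB@8
I3 mul r3 <- r3,r3: IF@4 ID@6 stall=0 (-) EX@7 MEM@8 WB@9
I4 add r1 <- r5,r1: IF@6 ID@7 stall=1 (RAW on I2.r5 (WB@8)) EX@9 MEM@10 WB@11
I5 sub r4 <- r2,r1: IF@7 ID@9 stall=2 (RAW on I4.r1 (WB@11)) EX@12 MEM@13 WB@14
I6 add r3 <- r2,r4: IF@9 ID@12 stall=2 (RAW on I5.r4 (WB@14)) EX@15 MEM@16 WB@17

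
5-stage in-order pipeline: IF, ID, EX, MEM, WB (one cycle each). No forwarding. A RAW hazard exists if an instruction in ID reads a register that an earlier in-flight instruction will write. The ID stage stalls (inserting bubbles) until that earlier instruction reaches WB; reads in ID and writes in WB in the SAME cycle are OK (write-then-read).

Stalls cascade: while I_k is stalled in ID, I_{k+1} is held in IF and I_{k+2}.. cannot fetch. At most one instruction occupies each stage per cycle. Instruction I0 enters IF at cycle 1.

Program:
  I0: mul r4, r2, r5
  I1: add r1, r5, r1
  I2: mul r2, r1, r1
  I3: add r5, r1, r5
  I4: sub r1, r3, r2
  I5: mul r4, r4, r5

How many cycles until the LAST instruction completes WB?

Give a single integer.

I0 mul r4 <- r2,r5: IF@1 ID@2 stall=0 (-) EX@3 MEM@4 WB@5
I1 add r1 <- r5,r1: IF@2 ID@3 stall=0 (-) EX@4 MEM@5 WB@6
I2 mul r2 <- r1,r1: IF@3 ID@4 stall=2 (RAW on I1.r1 (WB@6)) EX@7 MEM@8 WB@9
I3 add r5 <- r1,r5: IF@4 ID@7 stall=0 (-) EX@8 MEM@9 WB@10
I4 sub r1 <- r3,r2: IF@7 ID@8 stall=1 (RAW on I2.r2 (WB@9)) EX@10 MEM@11 WB@12
I5 mul r4 <- r4,r5: IF@8 ID@10 stall=0 (-) EX@11 MEM@12 WB@13

Answer: 13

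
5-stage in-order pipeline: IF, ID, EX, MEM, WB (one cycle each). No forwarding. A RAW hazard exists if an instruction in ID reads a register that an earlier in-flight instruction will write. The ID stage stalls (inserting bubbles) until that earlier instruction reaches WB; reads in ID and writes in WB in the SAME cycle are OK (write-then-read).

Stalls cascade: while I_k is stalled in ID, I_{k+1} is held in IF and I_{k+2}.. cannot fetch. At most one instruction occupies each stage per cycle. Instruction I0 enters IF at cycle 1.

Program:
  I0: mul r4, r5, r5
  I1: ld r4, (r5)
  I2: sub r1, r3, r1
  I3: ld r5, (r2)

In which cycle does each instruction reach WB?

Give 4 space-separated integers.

Answer: 5 6 7 8

Derivation:
I0 mul r4 <- r5,r5: IF@1 ID@2 stall=0 (-) EX@3 MEM@4 WB@5
I1 ld r4 <- r5: IF@2 ID@3 stall=0 (-) EX@4 MEM@5 WB@6
I2 sub r1 <- r3,r1: IF@3 ID@4 stall=0 (-) EX@5 MEM@6 WB@7
I3 ld r5 <- r2: IF@4 ID@5 stall=0 (-) EX@6 MEM@7 WB@8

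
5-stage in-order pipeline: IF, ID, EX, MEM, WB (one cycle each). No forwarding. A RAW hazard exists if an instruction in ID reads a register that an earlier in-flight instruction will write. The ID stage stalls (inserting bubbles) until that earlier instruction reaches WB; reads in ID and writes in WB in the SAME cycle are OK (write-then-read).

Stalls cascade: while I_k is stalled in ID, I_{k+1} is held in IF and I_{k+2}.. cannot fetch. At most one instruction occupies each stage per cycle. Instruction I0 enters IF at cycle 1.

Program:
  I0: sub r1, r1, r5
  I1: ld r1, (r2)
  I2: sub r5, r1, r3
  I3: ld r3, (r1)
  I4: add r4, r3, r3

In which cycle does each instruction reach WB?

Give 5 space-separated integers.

I0 sub r1 <- r1,r5: IF@1 ID@2 stall=0 (-) EX@3 MEM@4 WB@5
I1 ld r1 <- r2: IF@2 ID@3 stall=0 (-) EX@4 MEM@5 WB@6
I2 sub r5 <- r1,r3: IF@3 ID@4 stall=2 (RAW on I1.r1 (WB@6)) EX@7 MEM@8 WB@9
I3 ld r3 <- r1: IF@4 ID@7 stall=0 (-) EX@8 MEM@9 WB@10
I4 add r4 <- r3,r3: IF@7 ID@8 stall=2 (RAW on I3.r3 (WB@10)) EX@11 MEM@12 WB@13

Answer: 5 6 9 10 13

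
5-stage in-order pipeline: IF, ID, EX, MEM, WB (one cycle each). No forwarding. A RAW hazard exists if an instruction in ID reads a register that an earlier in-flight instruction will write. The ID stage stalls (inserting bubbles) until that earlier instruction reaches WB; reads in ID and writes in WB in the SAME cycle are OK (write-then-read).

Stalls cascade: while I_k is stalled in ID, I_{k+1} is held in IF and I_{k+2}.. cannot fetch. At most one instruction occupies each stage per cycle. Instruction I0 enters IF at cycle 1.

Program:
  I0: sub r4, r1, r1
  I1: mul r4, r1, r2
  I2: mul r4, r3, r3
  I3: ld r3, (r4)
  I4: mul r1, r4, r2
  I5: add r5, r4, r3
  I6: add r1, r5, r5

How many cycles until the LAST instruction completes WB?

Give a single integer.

Answer: 16

Derivation:
I0 sub r4 <- r1,r1: IF@1 ID@2 stall=0 (-) EX@3 MEM@4 WB@5
I1 mul r4 <- r1,r2: IF@2 ID@3 stall=0 (-) EX@4 MEM@5 WB@6
I2 mul r4 <- r3,r3: IF@3 ID@4 stall=0 (-) EX@5 MEM@6 WB@7
I3 ld r3 <- r4: IF@4 ID@5 stall=2 (RAW on I2.r4 (WB@7)) EX@8 MEM@9 WB@10
I4 mul r1 <- r4,r2: IF@5 ID@8 stall=0 (-) EX@9 MEM@10 WB@11
I5 add r5 <- r4,r3: IF@8 ID@9 stall=1 (RAW on I3.r3 (WB@10)) EX@11 MEM@12 WB@13
I6 add r1 <- r5,r5: IF@9 ID@11 stall=2 (RAW on I5.r5 (WB@13)) EX@14 MEM@15 WB@16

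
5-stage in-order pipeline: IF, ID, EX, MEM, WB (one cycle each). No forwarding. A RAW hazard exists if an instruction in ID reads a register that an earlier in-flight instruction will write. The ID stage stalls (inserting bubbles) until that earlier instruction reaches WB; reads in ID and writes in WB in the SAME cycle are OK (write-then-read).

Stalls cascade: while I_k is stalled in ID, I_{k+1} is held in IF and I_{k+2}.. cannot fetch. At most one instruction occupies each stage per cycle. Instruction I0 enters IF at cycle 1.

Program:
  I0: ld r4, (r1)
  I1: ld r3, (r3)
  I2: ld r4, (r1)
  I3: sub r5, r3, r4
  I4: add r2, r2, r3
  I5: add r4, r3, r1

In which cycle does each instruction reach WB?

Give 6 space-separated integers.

I0 ld r4 <- r1: IF@1 ID@2 stall=0 (-) EX@3 MEM@4 WB@5
I1 ld r3 <- r3: IF@2 ID@3 stall=0 (-) EX@4 MEM@5 WB@6
I2 ld r4 <- r1: IF@3 ID@4 stall=0 (-) EX@5 MEM@6 WB@7
I3 sub r5 <- r3,r4: IF@4 ID@5 stall=2 (RAW on I2.r4 (WB@7)) EX@8 MEM@9 WB@10
I4 add r2 <- r2,r3: IF@5 ID@8 stall=0 (-) EX@9 MEM@10 WB@11
I5 add r4 <- r3,r1: IF@8 ID@9 stall=0 (-) EX@10 MEM@11 WB@12

Answer: 5 6 7 10 11 12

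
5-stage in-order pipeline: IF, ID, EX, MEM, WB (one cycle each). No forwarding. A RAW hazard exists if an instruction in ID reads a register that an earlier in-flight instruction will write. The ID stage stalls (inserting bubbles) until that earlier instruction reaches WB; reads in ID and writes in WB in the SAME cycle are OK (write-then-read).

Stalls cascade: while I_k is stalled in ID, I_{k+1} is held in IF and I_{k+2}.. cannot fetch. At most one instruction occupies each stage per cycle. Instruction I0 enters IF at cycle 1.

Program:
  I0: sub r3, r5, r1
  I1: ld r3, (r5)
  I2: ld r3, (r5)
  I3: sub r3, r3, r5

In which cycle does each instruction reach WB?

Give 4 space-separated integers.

I0 sub r3 <- r5,r1: IF@1 ID@2 stall=0 (-) EX@3 MEM@4 WB@5
I1 ld r3 <- r5: IF@2 ID@3 stall=0 (-) EX@4 MEM@5 WB@6
I2 ld r3 <- r5: IF@3 ID@4 stall=0 (-) EX@5 MEM@6 WB@7
I3 sub r3 <- r3,r5: IF@4 ID@5 stall=2 (RAW on I2.r3 (WB@7)) EX@8 MEM@9 WB@10

Answer: 5 6 7 10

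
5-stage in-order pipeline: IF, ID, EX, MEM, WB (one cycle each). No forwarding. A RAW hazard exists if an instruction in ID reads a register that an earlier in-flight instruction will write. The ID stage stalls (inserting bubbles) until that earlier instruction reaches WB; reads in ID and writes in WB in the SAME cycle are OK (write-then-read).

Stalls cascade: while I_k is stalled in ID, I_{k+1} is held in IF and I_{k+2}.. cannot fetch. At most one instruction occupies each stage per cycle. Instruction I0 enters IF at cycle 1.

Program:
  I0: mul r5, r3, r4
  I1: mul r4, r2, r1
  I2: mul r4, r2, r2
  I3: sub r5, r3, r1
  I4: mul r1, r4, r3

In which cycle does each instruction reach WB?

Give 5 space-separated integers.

I0 mul r5 <- r3,r4: IF@1 ID@2 stall=0 (-) EX@3 MEM@4 WB@5
I1 mul r4 <- r2,r1: IF@2 ID@3 stall=0 (-) EX@4 MEM@5 WB@6
I2 mul r4 <- r2,r2: IF@3 ID@4 stall=0 (-) EX@5 MEM@6 WB@7
I3 sub r5 <- r3,r1: IF@4 ID@5 stall=0 (-) EX@6 MEM@7 WB@8
I4 mul r1 <- r4,r3: IF@5 ID@6 stall=1 (RAW on I2.r4 (WB@7)) EX@8 MEM@9 WB@10

Answer: 5 6 7 8 10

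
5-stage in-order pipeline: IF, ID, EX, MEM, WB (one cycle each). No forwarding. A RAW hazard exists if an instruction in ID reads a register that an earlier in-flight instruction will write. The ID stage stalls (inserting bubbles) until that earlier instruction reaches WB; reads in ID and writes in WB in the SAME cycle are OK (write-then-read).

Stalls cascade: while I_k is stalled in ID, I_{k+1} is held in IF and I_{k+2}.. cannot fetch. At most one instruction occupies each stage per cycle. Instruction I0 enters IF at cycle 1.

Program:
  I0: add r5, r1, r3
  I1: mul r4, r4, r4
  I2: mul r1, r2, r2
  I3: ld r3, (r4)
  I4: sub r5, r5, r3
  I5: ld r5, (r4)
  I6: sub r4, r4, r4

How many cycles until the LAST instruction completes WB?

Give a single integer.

I0 add r5 <- r1,r3: IF@1 ID@2 stall=0 (-) EX@3 MEM@4 WB@5
I1 mul r4 <- r4,r4: IF@2 ID@3 stall=0 (-) EX@4 MEM@5 WB@6
I2 mul r1 <- r2,r2: IF@3 ID@4 stall=0 (-) EX@5 MEM@6 WB@7
I3 ld r3 <- r4: IF@4 ID@5 stall=1 (RAW on I1.r4 (WB@6)) EX@7 MEM@8 WB@9
I4 sub r5 <- r5,r3: IF@5 ID@7 stall=2 (RAW on I3.r3 (WB@9)) EX@10 MEM@11 WB@12
I5 ld r5 <- r4: IF@7 ID@10 stall=0 (-) EX@11 MEM@12 WB@13
I6 sub r4 <- r4,r4: IF@10 ID@11 stall=0 (-) EX@12 MEM@13 WB@14

Answer: 14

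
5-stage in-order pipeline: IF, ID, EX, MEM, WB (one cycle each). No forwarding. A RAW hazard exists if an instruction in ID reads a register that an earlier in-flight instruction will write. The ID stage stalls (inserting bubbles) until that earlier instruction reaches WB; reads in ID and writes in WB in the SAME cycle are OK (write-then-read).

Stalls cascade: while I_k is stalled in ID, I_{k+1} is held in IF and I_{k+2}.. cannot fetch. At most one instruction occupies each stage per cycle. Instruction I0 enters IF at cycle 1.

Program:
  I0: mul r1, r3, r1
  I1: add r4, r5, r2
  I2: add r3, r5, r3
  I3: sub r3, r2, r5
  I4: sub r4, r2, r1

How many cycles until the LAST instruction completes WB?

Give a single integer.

I0 mul r1 <- r3,r1: IF@1 ID@2 stall=0 (-) EX@3 MEM@4 WB@5
I1 add r4 <- r5,r2: IF@2 ID@3 stall=0 (-) EX@4 MEM@5 WB@6
I2 add r3 <- r5,r3: IF@3 ID@4 stall=0 (-) EX@5 MEM@6 WB@7
I3 sub r3 <- r2,r5: IF@4 ID@5 stall=0 (-) EX@6 MEM@7 WB@8
I4 sub r4 <- r2,r1: IF@5 ID@6 stall=0 (-) EX@7 MEM@8 WB@9

Answer: 9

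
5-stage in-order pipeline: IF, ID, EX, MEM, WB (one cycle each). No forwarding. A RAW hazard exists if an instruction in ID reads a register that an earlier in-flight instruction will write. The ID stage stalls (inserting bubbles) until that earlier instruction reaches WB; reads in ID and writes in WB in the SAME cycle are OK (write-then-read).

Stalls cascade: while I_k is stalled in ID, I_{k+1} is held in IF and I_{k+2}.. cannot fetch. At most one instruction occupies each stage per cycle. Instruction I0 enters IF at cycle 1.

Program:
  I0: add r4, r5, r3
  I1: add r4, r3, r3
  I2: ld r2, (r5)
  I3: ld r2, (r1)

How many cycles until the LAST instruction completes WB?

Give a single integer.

I0 add r4 <- r5,r3: IF@1 ID@2 stall=0 (-) EX@3 MEM@4 WB@5
I1 add r4 <- r3,r3: IF@2 ID@3 stall=0 (-) EX@4 MEM@5 WB@6
I2 ld r2 <- r5: IF@3 ID@4 stall=0 (-) EX@5 MEM@6 WB@7
I3 ld r2 <- r1: IF@4 ID@5 stall=0 (-) EX@6 MEM@7 WB@8

Answer: 8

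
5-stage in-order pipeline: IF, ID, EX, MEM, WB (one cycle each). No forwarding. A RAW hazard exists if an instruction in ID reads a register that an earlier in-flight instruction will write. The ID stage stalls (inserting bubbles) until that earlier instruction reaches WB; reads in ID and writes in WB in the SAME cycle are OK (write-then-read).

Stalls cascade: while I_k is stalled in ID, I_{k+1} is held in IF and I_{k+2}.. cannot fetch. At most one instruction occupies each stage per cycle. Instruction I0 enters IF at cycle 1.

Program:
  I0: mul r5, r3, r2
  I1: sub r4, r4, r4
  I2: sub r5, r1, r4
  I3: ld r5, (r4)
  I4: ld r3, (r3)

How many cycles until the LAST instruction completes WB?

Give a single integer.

Answer: 11

Derivation:
I0 mul r5 <- r3,r2: IF@1 ID@2 stall=0 (-) EX@3 MEM@4 WB@5
I1 sub r4 <- r4,r4: IF@2 ID@3 stall=0 (-) EX@4 MEM@5 WB@6
I2 sub r5 <- r1,r4: IF@3 ID@4 stall=2 (RAW on I1.r4 (WB@6)) EX@7 MEM@8 WB@9
I3 ld r5 <- r4: IF@4 ID@7 stall=0 (-) EX@8 MEM@9 WB@10
I4 ld r3 <- r3: IF@7 ID@8 stall=0 (-) EX@9 MEM@10 WB@11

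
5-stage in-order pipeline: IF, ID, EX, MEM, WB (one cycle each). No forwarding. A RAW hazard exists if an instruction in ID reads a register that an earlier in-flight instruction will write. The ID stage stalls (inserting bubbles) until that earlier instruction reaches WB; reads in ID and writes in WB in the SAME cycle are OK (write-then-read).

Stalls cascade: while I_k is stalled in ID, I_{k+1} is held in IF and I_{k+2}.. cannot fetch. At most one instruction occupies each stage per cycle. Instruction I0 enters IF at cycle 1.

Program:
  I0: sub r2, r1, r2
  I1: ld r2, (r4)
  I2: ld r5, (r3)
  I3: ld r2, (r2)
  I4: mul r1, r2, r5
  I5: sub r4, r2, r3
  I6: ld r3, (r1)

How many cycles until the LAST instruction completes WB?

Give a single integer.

Answer: 15

Derivation:
I0 sub r2 <- r1,r2: IF@1 ID@2 stall=0 (-) EX@3 MEM@4 WB@5
I1 ld r2 <- r4: IF@2 ID@3 stall=0 (-) EX@4 MEM@5 WB@6
I2 ld r5 <- r3: IF@3 ID@4 stall=0 (-) EX@5 MEM@6 WB@7
I3 ld r2 <- r2: IF@4 ID@5 stall=1 (RAW on I1.r2 (WB@6)) EX@7 MEM@8 WB@9
I4 mul r1 <- r2,r5: IF@5 ID@7 stall=2 (RAW on I3.r2 (WB@9)) EX@10 MEM@11 WB@12
I5 sub r4 <- r2,r3: IF@7 ID@10 stall=0 (-) EX@11 MEM@12 WB@13
I6 ld r3 <- r1: IF@10 ID@11 stall=1 (RAW on I4.r1 (WB@12)) EX@13 MEM@14 WB@15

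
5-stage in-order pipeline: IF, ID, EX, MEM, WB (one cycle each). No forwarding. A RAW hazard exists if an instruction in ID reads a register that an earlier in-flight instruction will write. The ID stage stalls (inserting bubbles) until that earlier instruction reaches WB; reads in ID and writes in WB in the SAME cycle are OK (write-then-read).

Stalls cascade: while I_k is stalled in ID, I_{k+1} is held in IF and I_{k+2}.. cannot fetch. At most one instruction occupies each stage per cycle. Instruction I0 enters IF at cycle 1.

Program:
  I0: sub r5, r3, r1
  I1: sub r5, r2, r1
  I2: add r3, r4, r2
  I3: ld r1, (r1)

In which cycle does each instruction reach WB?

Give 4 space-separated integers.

I0 sub r5 <- r3,r1: IF@1 ID@2 stall=0 (-) EX@3 MEM@4 WB@5
I1 sub r5 <- r2,r1: IF@2 ID@3 stall=0 (-) EX@4 MEM@5 WB@6
I2 add r3 <- r4,r2: IF@3 ID@4 stall=0 (-) EX@5 MEM@6 WB@7
I3 ld r1 <- r1: IF@4 ID@5 stall=0 (-) EX@6 MEM@7 WB@8

Answer: 5 6 7 8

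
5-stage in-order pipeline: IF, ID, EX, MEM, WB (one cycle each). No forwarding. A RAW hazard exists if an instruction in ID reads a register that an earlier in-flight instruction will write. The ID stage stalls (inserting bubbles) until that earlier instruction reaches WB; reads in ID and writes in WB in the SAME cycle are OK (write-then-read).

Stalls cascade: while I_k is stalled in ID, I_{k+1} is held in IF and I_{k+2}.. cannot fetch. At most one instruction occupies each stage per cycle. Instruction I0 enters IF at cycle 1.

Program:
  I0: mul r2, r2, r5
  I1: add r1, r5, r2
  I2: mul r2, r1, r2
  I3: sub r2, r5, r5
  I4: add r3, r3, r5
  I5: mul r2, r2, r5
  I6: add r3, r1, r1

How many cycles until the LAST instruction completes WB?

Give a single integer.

I0 mul r2 <- r2,r5: IF@1 ID@2 stall=0 (-) EX@3 MEM@4 WB@5
I1 add r1 <- r5,r2: IF@2 ID@3 stall=2 (RAW on I0.r2 (WB@5)) EX@6 MEM@7 WB@8
I2 mul r2 <- r1,r2: IF@3 ID@6 stall=2 (RAW on I1.r1 (WB@8)) EX@9 MEM@10 WB@11
I3 sub r2 <- r5,r5: IF@6 ID@9 stall=0 (-) EX@10 MEM@11 WB@12
I4 add r3 <- r3,r5: IF@9 ID@10 stall=0 (-) EX@11 MEM@12 WB@13
I5 mul r2 <- r2,r5: IF@10 ID@11 stall=1 (RAW on I3.r2 (WB@12)) EX@13 MEM@14 WB@15
I6 add r3 <- r1,r1: IF@11 ID@13 stall=0 (-) EX@14 MEM@15 WB@16

Answer: 16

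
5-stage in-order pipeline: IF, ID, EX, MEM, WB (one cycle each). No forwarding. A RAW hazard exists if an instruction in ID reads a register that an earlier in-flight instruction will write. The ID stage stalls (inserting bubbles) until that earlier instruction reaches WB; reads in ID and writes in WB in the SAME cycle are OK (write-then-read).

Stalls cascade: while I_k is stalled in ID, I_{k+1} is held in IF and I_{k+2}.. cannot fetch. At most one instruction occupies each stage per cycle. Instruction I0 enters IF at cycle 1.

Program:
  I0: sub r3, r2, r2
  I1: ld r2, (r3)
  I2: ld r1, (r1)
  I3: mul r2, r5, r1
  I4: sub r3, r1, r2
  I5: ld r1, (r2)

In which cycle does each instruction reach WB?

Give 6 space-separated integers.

I0 sub r3 <- r2,r2: IF@1 ID@2 stall=0 (-) EX@3 MEM@4 WB@5
I1 ld r2 <- r3: IF@2 ID@3 stall=2 (RAW on I0.r3 (WB@5)) EX@6 MEM@7 WB@8
I2 ld r1 <- r1: IF@3 ID@6 stall=0 (-) EX@7 MEM@8 WB@9
I3 mul r2 <- r5,r1: IF@6 ID@7 stall=2 (RAW on I2.r1 (WB@9)) EX@10 MEM@11 WB@12
I4 sub r3 <- r1,r2: IF@7 ID@10 stall=2 (RAW on I3.r2 (WB@12)) EX@13 MEM@14 WB@15
I5 ld r1 <- r2: IF@10 ID@13 stall=0 (-) EX@14 MEM@15 WB@16

Answer: 5 8 9 12 15 16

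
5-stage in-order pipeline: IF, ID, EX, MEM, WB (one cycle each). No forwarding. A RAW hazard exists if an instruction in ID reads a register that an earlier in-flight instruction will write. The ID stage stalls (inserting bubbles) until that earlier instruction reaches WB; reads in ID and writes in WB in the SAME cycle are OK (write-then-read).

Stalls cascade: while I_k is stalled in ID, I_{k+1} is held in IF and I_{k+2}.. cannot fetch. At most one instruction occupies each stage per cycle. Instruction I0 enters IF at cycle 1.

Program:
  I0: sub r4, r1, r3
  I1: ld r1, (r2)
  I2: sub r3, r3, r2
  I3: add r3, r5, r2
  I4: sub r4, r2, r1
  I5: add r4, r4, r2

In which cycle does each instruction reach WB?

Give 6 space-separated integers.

I0 sub r4 <- r1,r3: IF@1 ID@2 stall=0 (-) EX@3 MEM@4 WB@5
I1 ld r1 <- r2: IF@2 ID@3 stall=0 (-) EX@4 MEM@5 WB@6
I2 sub r3 <- r3,r2: IF@3 ID@4 stall=0 (-) EX@5 MEM@6 WB@7
I3 add r3 <- r5,r2: IF@4 ID@5 stall=0 (-) EX@6 MEM@7 WB@8
I4 sub r4 <- r2,r1: IF@5 ID@6 stall=0 (-) EX@7 MEM@8 WB@9
I5 add r4 <- r4,r2: IF@6 ID@7 stall=2 (RAW on I4.r4 (WB@9)) EX@10 MEM@11 WB@12

Answer: 5 6 7 8 9 12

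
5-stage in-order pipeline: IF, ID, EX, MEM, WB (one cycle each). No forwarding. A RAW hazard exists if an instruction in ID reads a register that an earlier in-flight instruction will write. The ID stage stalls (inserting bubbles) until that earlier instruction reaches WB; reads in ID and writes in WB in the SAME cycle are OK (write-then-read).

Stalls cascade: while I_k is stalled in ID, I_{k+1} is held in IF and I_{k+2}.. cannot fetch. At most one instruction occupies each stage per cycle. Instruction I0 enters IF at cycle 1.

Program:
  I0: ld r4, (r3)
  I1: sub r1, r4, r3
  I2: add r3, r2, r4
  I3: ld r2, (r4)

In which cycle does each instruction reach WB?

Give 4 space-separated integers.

Answer: 5 8 9 10

Derivation:
I0 ld r4 <- r3: IF@1 ID@2 stall=0 (-) EX@3 MEM@4 WB@5
I1 sub r1 <- r4,r3: IF@2 ID@3 stall=2 (RAW on I0.r4 (WB@5)) EX@6 MEM@7 WB@8
I2 add r3 <- r2,r4: IF@3 ID@6 stall=0 (-) EX@7 MEM@8 WB@9
I3 ld r2 <- r4: IF@6 ID@7 stall=0 (-) EX@8 MEM@9 WB@10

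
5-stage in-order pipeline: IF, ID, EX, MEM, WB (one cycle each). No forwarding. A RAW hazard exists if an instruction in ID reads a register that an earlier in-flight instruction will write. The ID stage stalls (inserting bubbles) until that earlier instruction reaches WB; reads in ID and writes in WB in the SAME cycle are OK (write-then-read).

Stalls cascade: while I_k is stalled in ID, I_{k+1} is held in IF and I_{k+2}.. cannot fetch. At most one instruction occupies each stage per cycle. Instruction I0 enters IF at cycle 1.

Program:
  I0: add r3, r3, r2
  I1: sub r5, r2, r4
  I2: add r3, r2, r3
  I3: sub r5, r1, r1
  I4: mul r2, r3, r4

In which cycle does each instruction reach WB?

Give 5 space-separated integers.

Answer: 5 6 8 9 11

Derivation:
I0 add r3 <- r3,r2: IF@1 ID@2 stall=0 (-) EX@3 MEM@4 WB@5
I1 sub r5 <- r2,r4: IF@2 ID@3 stall=0 (-) EX@4 MEM@5 WB@6
I2 add r3 <- r2,r3: IF@3 ID@4 stall=1 (RAW on I0.r3 (WB@5)) EX@6 MEM@7 WB@8
I3 sub r5 <- r1,r1: IF@4 ID@6 stall=0 (-) EX@7 MEM@8 WB@9
I4 mul r2 <- r3,r4: IF@6 ID@7 stall=1 (RAW on I2.r3 (WB@8)) EX@9 MEM@10 WB@11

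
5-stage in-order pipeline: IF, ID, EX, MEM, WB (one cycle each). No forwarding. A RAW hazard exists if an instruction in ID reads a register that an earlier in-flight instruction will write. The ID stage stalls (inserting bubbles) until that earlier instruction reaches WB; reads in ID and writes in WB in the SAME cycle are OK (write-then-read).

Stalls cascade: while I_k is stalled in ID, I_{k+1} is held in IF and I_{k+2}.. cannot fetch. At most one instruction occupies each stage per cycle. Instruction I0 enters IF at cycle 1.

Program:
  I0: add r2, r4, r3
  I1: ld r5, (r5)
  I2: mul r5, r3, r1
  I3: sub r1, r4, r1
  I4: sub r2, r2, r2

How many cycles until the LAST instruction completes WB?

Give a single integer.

Answer: 9

Derivation:
I0 add r2 <- r4,r3: IF@1 ID@2 stall=0 (-) EX@3 MEM@4 WB@5
I1 ld r5 <- r5: IF@2 ID@3 stall=0 (-) EX@4 MEM@5 WB@6
I2 mul r5 <- r3,r1: IF@3 ID@4 stall=0 (-) EX@5 MEM@6 WB@7
I3 sub r1 <- r4,r1: IF@4 ID@5 stall=0 (-) EX@6 MEM@7 WB@8
I4 sub r2 <- r2,r2: IF@5 ID@6 stall=0 (-) EX@7 MEM@8 WB@9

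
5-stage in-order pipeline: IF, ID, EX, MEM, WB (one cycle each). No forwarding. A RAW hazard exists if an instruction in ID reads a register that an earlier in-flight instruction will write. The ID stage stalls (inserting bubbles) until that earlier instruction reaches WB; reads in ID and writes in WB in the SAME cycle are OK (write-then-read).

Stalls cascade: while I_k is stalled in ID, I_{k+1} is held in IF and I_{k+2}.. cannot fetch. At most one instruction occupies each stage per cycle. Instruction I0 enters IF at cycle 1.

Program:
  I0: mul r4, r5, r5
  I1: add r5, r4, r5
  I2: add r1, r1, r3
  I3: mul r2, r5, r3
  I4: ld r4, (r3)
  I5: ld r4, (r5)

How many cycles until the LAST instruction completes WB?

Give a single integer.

I0 mul r4 <- r5,r5: IF@1 ID@2 stall=0 (-) EX@3 MEM@4 WB@5
I1 add r5 <- r4,r5: IF@2 ID@3 stall=2 (RAW on I0.r4 (WB@5)) EX@6 MEM@7 WB@8
I2 add r1 <- r1,r3: IF@3 ID@6 stall=0 (-) EX@7 MEM@8 WB@9
I3 mul r2 <- r5,r3: IF@6 ID@7 stall=1 (RAW on I1.r5 (WB@8)) EX@9 MEM@10 WB@11
I4 ld r4 <- r3: IF@7 ID@9 stall=0 (-) EX@10 MEM@11 WB@12
I5 ld r4 <- r5: IF@9 ID@10 stall=0 (-) EX@11 MEM@12 WB@13

Answer: 13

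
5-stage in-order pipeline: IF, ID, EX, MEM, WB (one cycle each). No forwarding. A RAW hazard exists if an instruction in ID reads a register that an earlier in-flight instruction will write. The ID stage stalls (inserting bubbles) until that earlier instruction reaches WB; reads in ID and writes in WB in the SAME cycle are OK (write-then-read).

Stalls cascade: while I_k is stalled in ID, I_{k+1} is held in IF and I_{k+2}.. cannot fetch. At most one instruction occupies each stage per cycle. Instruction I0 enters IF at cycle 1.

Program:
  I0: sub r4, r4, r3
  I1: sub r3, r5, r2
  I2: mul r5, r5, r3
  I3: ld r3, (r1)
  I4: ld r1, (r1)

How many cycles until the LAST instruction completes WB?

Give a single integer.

I0 sub r4 <- r4,r3: IF@1 ID@2 stall=0 (-) EX@3 MEM@4 WB@5
I1 sub r3 <- r5,r2: IF@2 ID@3 stall=0 (-) EX@4 MEM@5 WB@6
I2 mul r5 <- r5,r3: IF@3 ID@4 stall=2 (RAW on I1.r3 (WB@6)) EX@7 MEM@8 WB@9
I3 ld r3 <- r1: IF@4 ID@7 stall=0 (-) EX@8 MEM@9 WB@10
I4 ld r1 <- r1: IF@7 ID@8 stall=0 (-) EX@9 MEM@10 WB@11

Answer: 11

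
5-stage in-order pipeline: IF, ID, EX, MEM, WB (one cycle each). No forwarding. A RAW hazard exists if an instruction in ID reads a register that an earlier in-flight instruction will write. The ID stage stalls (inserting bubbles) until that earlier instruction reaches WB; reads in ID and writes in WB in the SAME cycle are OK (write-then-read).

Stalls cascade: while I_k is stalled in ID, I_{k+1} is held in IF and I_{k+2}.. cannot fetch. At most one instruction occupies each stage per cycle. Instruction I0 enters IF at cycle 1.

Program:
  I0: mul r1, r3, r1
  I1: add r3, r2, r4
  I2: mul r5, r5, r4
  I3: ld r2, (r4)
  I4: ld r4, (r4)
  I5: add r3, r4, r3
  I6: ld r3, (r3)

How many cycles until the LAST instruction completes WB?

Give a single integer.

I0 mul r1 <- r3,r1: IF@1 ID@2 stall=0 (-) EX@3 MEM@4 WB@5
I1 add r3 <- r2,r4: IF@2 ID@3 stall=0 (-) EX@4 MEM@5 WB@6
I2 mul r5 <- r5,r4: IF@3 ID@4 stall=0 (-) EX@5 MEM@6 WB@7
I3 ld r2 <- r4: IF@4 ID@5 stall=0 (-) EX@6 MEM@7 WB@8
I4 ld r4 <- r4: IF@5 ID@6 stall=0 (-) EX@7 MEM@8 WB@9
I5 add r3 <- r4,r3: IF@6 ID@7 stall=2 (RAW on I4.r4 (WB@9)) EX@10 MEM@11 WB@12
I6 ld r3 <- r3: IF@7 ID@10 stall=2 (RAW on I5.r3 (WB@12)) EX@13 MEM@14 WB@15

Answer: 15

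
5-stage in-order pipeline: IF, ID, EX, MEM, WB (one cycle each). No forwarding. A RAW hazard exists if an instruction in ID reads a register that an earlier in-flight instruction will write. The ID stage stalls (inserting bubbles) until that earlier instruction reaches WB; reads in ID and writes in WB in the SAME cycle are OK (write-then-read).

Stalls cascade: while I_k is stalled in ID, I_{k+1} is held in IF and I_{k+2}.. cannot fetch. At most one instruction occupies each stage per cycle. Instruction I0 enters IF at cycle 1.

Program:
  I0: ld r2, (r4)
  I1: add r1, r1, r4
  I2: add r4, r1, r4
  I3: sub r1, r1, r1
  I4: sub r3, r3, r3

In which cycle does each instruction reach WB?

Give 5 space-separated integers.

Answer: 5 6 9 10 11

Derivation:
I0 ld r2 <- r4: IF@1 ID@2 stall=0 (-) EX@3 MEM@4 WB@5
I1 add r1 <- r1,r4: IF@2 ID@3 stall=0 (-) EX@4 MEM@5 WB@6
I2 add r4 <- r1,r4: IF@3 ID@4 stall=2 (RAW on I1.r1 (WB@6)) EX@7 MEM@8 WB@9
I3 sub r1 <- r1,r1: IF@4 ID@7 stall=0 (-) EX@8 MEM@9 WB@10
I4 sub r3 <- r3,r3: IF@7 ID@8 stall=0 (-) EX@9 MEM@10 WB@11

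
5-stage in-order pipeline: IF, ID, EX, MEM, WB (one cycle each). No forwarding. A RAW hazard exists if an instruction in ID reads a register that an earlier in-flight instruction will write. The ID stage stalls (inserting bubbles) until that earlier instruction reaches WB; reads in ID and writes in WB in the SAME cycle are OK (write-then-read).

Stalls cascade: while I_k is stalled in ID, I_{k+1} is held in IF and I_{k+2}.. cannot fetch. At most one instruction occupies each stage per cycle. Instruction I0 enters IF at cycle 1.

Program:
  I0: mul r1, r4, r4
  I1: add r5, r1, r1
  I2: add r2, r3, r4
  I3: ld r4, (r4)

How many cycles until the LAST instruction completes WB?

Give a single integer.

Answer: 10

Derivation:
I0 mul r1 <- r4,r4: IF@1 ID@2 stall=0 (-) EX@3 MEM@4 WB@5
I1 add r5 <- r1,r1: IF@2 ID@3 stall=2 (RAW on I0.r1 (WB@5)) EX@6 MEM@7 WB@8
I2 add r2 <- r3,r4: IF@3 ID@6 stall=0 (-) EX@7 MEM@8 WB@9
I3 ld r4 <- r4: IF@6 ID@7 stall=0 (-) EX@8 MEM@9 WB@10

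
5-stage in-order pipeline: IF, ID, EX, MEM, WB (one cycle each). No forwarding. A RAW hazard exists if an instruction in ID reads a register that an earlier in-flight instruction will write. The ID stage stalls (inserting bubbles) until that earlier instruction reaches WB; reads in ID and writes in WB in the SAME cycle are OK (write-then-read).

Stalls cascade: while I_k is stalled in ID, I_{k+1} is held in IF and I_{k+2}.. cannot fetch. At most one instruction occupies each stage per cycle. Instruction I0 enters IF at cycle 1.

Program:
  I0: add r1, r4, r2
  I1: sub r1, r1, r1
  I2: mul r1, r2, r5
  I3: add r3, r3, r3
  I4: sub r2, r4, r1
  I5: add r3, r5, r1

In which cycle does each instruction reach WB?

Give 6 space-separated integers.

Answer: 5 8 9 10 12 13

Derivation:
I0 add r1 <- r4,r2: IF@1 ID@2 stall=0 (-) EX@3 MEM@4 WB@5
I1 sub r1 <- r1,r1: IF@2 ID@3 stall=2 (RAW on I0.r1 (WB@5)) EX@6 MEM@7 WB@8
I2 mul r1 <- r2,r5: IF@3 ID@6 stall=0 (-) EX@7 MEM@8 WB@9
I3 add r3 <- r3,r3: IF@6 ID@7 stall=0 (-) EX@8 MEM@9 WB@10
I4 sub r2 <- r4,r1: IF@7 ID@8 stall=1 (RAW on I2.r1 (WB@9)) EX@10 MEM@11 WB@12
I5 add r3 <- r5,r1: IF@8 ID@10 stall=0 (-) EX@11 MEM@12 WB@13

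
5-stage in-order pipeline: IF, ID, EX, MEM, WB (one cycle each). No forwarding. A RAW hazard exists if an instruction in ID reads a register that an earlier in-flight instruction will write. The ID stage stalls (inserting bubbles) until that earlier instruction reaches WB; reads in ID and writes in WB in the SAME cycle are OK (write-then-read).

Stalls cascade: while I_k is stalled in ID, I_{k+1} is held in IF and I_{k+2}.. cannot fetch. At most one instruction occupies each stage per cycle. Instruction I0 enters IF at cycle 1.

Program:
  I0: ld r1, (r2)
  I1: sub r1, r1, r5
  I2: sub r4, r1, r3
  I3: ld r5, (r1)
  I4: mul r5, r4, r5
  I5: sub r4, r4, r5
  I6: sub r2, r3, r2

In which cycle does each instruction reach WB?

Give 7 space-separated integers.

Answer: 5 8 11 12 15 18 19

Derivation:
I0 ld r1 <- r2: IF@1 ID@2 stall=0 (-) EX@3 MEM@4 WB@5
I1 sub r1 <- r1,r5: IF@2 ID@3 stall=2 (RAW on I0.r1 (WB@5)) EX@6 MEM@7 WB@8
I2 sub r4 <- r1,r3: IF@3 ID@6 stall=2 (RAW on I1.r1 (WB@8)) EX@9 MEM@10 WB@11
I3 ld r5 <- r1: IF@6 ID@9 stall=0 (-) EX@10 MEM@11 WB@12
I4 mul r5 <- r4,r5: IF@9 ID@10 stall=2 (RAW on I3.r5 (WB@12)) EX@13 MEM@14 WB@15
I5 sub r4 <- r4,r5: IF@10 ID@13 stall=2 (RAW on I4.r5 (WB@15)) EX@16 MEM@17 WB@18
I6 sub r2 <- r3,r2: IF@13 ID@16 stall=0 (-) EX@17 MEM@18 WB@19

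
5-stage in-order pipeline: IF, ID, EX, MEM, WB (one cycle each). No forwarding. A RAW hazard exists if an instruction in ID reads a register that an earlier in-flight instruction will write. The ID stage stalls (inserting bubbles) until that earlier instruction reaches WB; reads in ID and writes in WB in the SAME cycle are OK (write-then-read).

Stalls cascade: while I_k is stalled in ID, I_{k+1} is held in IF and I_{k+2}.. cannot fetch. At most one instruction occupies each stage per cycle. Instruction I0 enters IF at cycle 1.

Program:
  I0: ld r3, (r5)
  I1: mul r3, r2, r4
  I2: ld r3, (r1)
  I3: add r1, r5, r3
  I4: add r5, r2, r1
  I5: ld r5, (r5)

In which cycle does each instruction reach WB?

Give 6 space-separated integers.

Answer: 5 6 7 10 13 16

Derivation:
I0 ld r3 <- r5: IF@1 ID@2 stall=0 (-) EX@3 MEM@4 WB@5
I1 mul r3 <- r2,r4: IF@2 ID@3 stall=0 (-) EX@4 MEM@5 WB@6
I2 ld r3 <- r1: IF@3 ID@4 stall=0 (-) EX@5 MEM@6 WB@7
I3 add r1 <- r5,r3: IF@4 ID@5 stall=2 (RAW on I2.r3 (WB@7)) EX@8 MEM@9 WB@10
I4 add r5 <- r2,r1: IF@5 ID@8 stall=2 (RAW on I3.r1 (WB@10)) EX@11 MEM@12 WB@13
I5 ld r5 <- r5: IF@8 ID@11 stall=2 (RAW on I4.r5 (WB@13)) EX@14 MEM@15 WB@16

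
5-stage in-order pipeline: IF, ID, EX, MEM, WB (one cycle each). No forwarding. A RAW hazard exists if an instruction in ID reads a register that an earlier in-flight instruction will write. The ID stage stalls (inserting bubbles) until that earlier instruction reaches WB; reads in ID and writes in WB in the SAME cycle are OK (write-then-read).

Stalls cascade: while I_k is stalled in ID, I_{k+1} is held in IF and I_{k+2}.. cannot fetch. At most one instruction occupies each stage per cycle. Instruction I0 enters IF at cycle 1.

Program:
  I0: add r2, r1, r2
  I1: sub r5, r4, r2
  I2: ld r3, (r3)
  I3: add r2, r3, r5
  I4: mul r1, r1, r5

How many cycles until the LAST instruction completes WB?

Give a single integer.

I0 add r2 <- r1,r2: IF@1 ID@2 stall=0 (-) EX@3 MEM@4 WB@5
I1 sub r5 <- r4,r2: IF@2 ID@3 stall=2 (RAW on I0.r2 (WB@5)) EX@6 MEM@7 WB@8
I2 ld r3 <- r3: IF@3 ID@6 stall=0 (-) EX@7 MEM@8 WB@9
I3 add r2 <- r3,r5: IF@6 ID@7 stall=2 (RAW on I2.r3 (WB@9)) EX@10 MEM@11 WB@12
I4 mul r1 <- r1,r5: IF@7 ID@10 stall=0 (-) EX@11 MEM@12 WB@13

Answer: 13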